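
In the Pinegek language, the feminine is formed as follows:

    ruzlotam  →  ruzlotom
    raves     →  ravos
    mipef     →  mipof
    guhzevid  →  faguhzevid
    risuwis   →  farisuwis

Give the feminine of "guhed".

guhod

raves and risuwis both end in -s yet inflect differently (ravos, farisuwis), so the final letter is not what conditions the rule; the last vowel is.
"guhed" has last vowel 'e'. The stems whose last vowel is 'e' (raves → ravos, mipef → mipof) change the last vowel to 'o'.
So guhed → guhod.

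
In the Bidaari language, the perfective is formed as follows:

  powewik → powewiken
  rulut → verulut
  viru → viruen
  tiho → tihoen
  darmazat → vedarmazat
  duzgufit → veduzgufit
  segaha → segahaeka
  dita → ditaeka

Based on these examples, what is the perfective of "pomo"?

dita and darmazat both have last vowel 'a' yet inflect differently (ditaeka, vedarmazat), so the last vowel is not what conditions the rule; the final letter is.
"pomo" ends in -o. The one such stem in the data (tiho → tihoen) adds -en, so the same rule applies.
The other patterns: stems ending in -a add -eka; stems ending in -t add the prefix ve-.
So pomo → pomoen.

pomoen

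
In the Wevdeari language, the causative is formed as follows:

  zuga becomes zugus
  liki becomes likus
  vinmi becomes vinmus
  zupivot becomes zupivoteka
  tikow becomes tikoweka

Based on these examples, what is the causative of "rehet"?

zupivot and zuga both begin with z- yet inflect differently (zupivoteka, zugus), so the first letter is not what conditions the rule; whether the stem ends in a vowel or a consonant is.
"rehet" ends in a consonant. The stems ending in a consonant (zupivot → zupivoteka, tikow → tikoweka) add -eka.
The other pattern: stems ending in a vowel drop the final letter and add -us.
So rehet → reheteka.

reheteka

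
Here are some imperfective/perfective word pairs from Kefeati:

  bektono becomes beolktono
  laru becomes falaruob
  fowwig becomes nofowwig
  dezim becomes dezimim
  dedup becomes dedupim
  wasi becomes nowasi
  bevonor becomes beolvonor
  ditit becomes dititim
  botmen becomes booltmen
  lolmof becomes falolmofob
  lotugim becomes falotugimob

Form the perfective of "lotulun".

falotulunob

dezim and lotugim both end in -m yet inflect differently (dezimim, falotugimob), so the final letter is not what conditions the rule; the first letter is.
"lotulun" begins with l-. The stems beginning with l- (lotugim → falotugimob, laru → falaruob, lolmof → falolmofob) add fa- … -ob around the stem.
So lotulun → falotulunob.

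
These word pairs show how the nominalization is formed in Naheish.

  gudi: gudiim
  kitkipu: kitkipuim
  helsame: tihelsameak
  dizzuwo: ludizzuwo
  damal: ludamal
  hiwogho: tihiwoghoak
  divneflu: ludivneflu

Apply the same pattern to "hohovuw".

tihohovuwak

hiwogho and dizzuwo both end in -o yet inflect differently (tihiwoghoak, ludizzuwo), so the final letter is not what conditions the rule; the first letter is.
"hohovuw" begins with h-. The stems beginning with h- (hiwogho → tihiwoghoak, helsame → tihelsameak) add ti- … -ak around the stem.
So hohovuw → tihohovuwak.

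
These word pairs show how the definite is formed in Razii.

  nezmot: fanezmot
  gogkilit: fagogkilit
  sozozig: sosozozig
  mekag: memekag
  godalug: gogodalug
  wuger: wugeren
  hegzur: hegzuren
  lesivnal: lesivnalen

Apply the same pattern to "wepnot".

"wepnot" ends in -t. The stems ending in -t (nezmot → fanezmot, gogkilit → fagogkilit) add the prefix fa-.
The other patterns: stems ending in -g repeat the first consonant+vowel as a prefix; stems ending in -l or -r add -en.
So wepnot → fawepnot.

fawepnot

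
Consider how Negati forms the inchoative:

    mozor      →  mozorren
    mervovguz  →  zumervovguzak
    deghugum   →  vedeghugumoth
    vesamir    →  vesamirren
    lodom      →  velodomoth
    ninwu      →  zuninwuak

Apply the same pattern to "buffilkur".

buffilkurren

mozor and lodom both have last vowel 'o' yet inflect differently (mozorren, velodomoth), so the last vowel is not what conditions the rule; the final letter is.
"buffilkur" ends in -r. The stems ending in -r (vesamir → vesamirren, mozor → mozorren) double the final consonant and add -en.
The other patterns: stems ending in -m add ve- … -oth around the stem; stems ending in -u or -z add zu- … -ak around the stem.
So buffilkur → buffilkurren.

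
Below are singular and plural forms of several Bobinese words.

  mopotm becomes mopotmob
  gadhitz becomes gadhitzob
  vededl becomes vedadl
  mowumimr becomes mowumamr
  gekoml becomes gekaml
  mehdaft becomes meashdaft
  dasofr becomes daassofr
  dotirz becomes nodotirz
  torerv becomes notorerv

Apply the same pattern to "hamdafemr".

hamdafamr

mowumimr and dasofr both end in -r yet inflect differently (mowumamr, daassofr), so the final letter is not what conditions the rule; the second-to-last letter is.
"hamdafemr" has second-to-last letter 'm'. The stems whose second-to-last letter is 'm' (mowumimr → mowumamr, gekoml → gekaml) change the last vowel to 'a'.
So hamdafemr → hamdafamr.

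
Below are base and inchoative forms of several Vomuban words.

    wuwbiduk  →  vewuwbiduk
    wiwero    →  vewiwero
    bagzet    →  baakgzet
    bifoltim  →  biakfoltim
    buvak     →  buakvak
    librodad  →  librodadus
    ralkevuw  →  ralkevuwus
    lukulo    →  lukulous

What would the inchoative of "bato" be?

"bato" begins with b-. The stems beginning with b- (bagzet → baakgzet, bifoltim → biakfoltim, buvak → buakvak) insert -ak- after the first vowel.
So bato → baakto.

baakto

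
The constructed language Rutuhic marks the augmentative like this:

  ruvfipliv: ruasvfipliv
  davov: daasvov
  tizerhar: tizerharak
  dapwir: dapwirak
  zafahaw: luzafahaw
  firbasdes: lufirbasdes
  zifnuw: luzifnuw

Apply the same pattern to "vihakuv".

viashakuv

"vihakuv" ends in -v. The stems ending in -v (ruvfipliv → ruasvfipliv, davov → daasvov) insert -as- after the first vowel.
So vihakuv → viashakuv.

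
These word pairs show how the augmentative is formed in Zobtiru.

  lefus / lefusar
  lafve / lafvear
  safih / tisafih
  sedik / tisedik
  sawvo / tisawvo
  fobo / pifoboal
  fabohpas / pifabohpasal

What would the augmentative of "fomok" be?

pifomokal

sawvo and fobo both end in -o yet inflect differently (tisawvo, pifoboal), so the final letter is not what conditions the rule; the first letter is.
"fomok" begins with f-. The stems beginning with f- (fobo → pifoboal, fabohpas → pifabohpasal) add pi- … -al around the stem.
The other patterns: stems beginning with l- add -ar; stems beginning with s- add the prefix ti-.
So fomok → pifomokal.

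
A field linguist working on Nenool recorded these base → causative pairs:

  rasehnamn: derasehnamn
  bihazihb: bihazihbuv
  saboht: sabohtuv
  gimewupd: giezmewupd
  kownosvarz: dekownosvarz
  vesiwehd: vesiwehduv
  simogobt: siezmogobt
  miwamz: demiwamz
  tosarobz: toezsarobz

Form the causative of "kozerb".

simogobt and saboht both end in -t yet inflect differently (siezmogobt, sabohtuv), so the final letter is not what conditions the rule; the second-to-last letter is.
"kozerb" has second-to-last letter 'r'. The one such stem in the data (kownosvarz → dekownosvarz) adds the prefix de-, so the same rule applies.
The other patterns: stems whose second-to-last letter is 'b' or 'p' insert -ez- after the first vowel; stems whose second-to-last letter is 'h' add -uv.
So kozerb → dekozerb.

dekozerb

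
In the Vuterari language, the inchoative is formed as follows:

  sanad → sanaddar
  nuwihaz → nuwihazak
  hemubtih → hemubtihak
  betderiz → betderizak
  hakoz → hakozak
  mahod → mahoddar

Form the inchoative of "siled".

mahod and hakoz both have last vowel 'o' yet inflect differently (mahoddar, hakozak), so the last vowel is not what conditions the rule; the final letter is.
"siled" ends in -d. The stems ending in -d (mahod → mahoddar, sanad → sanaddar) double the final consonant and add -ar.
So siled → sileddar.

sileddar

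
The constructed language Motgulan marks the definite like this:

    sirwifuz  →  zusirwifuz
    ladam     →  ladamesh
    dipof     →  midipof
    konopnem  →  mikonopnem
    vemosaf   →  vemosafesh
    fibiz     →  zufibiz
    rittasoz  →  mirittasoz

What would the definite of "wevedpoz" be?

miwevedpoz

rittasoz and sirwifuz both end in -z yet inflect differently (mirittasoz, zusirwifuz), so the final letter is not what conditions the rule; the last vowel is.
"wevedpoz" has last vowel 'o'. The stems whose last vowel is 'o' (dipof → midipof, rittasoz → mirittasoz) add the prefix mi-.
The other patterns: stems whose last vowel is 'i' or 'u' add the prefix zu-; stems whose last vowel is 'a' add -esh.
So wevedpoz → miwevedpoz.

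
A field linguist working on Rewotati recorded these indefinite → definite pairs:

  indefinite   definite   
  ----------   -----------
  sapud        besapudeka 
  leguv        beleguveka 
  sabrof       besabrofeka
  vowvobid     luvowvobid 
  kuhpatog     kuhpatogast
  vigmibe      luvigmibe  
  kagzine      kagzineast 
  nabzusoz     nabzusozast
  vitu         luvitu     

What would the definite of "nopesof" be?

"nopesof" begins with n-. The one such stem in the data (nabzusoz → nabzusozast) adds -ast, so the same rule applies.
So nopesof → nopesofast.

nopesofast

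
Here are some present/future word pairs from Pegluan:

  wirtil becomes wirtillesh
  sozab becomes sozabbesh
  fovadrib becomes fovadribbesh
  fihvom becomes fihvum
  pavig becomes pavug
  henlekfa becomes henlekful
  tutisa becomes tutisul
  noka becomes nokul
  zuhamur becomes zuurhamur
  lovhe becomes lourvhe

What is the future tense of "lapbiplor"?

laurpbiplor

wirtil and pavig both have last vowel 'i' yet inflect differently (wirtillesh, pavug), so the last vowel is not what conditions the rule; the final letter is.
"lapbiplor" ends in -r. The one such stem in the data (zuhamur → zuurhamur) inserts -ur- after the first vowel (as does lovhe), so the same rule applies.
The other patterns: stems ending in -b or -l double the final consonant and add -esh; stems ending in -g or -m change the last vowel to 'u'; stems ending in -a drop the final letter and add -ul.
So lapbiplor → laurpbiplor.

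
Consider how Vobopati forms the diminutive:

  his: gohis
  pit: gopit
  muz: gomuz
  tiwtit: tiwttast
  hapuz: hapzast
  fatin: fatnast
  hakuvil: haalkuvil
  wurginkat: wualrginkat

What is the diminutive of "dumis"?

dumsast

"dumis" has 2 vowels. The stems with 2 vowels (tiwtit → tiwttast, hapuz → hapzast, fatin → fatnast) delete the last vowel and add -ast.
The other patterns: stems with 1 vowel add the prefix go-; stems with 3 vowels insert -al- after the first vowel.
So dumis → dumsast.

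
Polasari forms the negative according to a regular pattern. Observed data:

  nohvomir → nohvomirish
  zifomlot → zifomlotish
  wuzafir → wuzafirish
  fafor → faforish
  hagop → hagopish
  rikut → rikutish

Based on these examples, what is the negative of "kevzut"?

Every pair shown (nohvomir → nohvomirish, zifomlot → zifomlotish, wuzafir → wuzafirish, …) follows the same rule: add -ish.
So kevzut → kevzutish.

kevzutish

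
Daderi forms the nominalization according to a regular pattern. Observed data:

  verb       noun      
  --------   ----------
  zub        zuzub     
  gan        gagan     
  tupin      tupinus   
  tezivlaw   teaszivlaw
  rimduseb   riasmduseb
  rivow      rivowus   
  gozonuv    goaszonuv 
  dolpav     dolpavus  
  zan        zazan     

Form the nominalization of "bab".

"bab" has 1 vowel. The stems with 1 vowel (zan → zazan, gan → gagan, zub → zuzub) repeat the first consonant+vowel as a prefix.
The other patterns: stems with 2 vowels add -us; stems with 3 vowels insert -as- after the first vowel.
So bab → babab.

babab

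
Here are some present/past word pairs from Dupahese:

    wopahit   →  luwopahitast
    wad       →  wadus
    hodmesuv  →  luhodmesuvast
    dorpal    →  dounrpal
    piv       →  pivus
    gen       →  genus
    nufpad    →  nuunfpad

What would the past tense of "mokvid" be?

mounkvid

"mokvid" has 2 vowels. The stems with 2 vowels (dorpal → dounrpal, nufpad → nuunfpad) insert -un- after the first vowel.
The other patterns: stems with 1 vowel add -us; stems with 3 vowels add lu- … -ast around the stem.
So mokvid → mounkvid.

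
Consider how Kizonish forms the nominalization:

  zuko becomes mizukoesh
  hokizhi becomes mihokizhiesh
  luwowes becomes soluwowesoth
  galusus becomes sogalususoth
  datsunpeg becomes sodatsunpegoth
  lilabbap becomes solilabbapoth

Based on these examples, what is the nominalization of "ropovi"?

miropoviesh

"ropovi" ends in a vowel. The stems ending in a vowel (zuko → mizukoesh, hokizhi → mihokizhiesh) add mi- … -esh around the stem.
The other pattern: stems ending in a consonant add so- … -oth around the stem.
So ropovi → miropoviesh.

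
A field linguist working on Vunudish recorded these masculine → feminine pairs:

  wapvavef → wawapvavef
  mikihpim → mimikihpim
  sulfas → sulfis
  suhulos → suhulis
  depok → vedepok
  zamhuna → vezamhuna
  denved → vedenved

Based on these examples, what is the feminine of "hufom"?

huhufom

"hufom" ends in -m. The one such stem in the data (mikihpim → mimikihpim) repeats the first consonant+vowel as a prefix (as does wapvavef), so the same rule applies.
So hufom → huhufom.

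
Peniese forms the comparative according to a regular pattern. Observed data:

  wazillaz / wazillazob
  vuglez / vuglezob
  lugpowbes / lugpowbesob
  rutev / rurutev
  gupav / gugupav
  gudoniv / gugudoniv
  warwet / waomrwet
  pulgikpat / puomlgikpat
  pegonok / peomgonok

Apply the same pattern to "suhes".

suhesob

vuglez and rutev both have last vowel 'e' yet inflect differently (vuglezob, rurutev), so the last vowel is not what conditions the rule; the final letter is.
"suhes" ends in -s. The one such stem in the data (lugpowbes → lugpowbesob) adds -ob, so the same rule applies.
So suhes → suhesob.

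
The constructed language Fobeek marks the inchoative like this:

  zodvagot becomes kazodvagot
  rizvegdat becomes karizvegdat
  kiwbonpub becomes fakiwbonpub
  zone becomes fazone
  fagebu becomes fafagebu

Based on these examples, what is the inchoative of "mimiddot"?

zodvagot and zone both begin with z- yet inflect differently (kazodvagot, fazone), so the first letter is not what conditions the rule; the final letter is.
"mimiddot" ends in -t. The stems ending in -t (zodvagot → kazodvagot, rizvegdat → karizvegdat) add the prefix ka-.
The other pattern: stems ending in -b, -e or -u add the prefix fa-.
So mimiddot → kamimiddot.

kamimiddot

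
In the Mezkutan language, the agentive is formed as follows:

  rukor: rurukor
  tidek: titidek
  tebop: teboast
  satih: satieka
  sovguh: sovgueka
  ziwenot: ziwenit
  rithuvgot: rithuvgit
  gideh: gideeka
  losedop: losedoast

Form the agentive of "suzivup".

ziwenot and tebop both have last vowel 'o' yet inflect differently (ziwenit, teboast), so the last vowel is not what conditions the rule; the final letter is.
"suzivup" ends in -p. The stems ending in -p (tebop → teboast, losedop → losedoast) drop the final letter and add -ast.
The other patterns: stems ending in -t change the last vowel to 'i'; stems ending in -h drop the final letter and add -eka; stems ending in -k or -r repeat the first consonant+vowel as a prefix.
So suzivup → suzivuast.

suzivuast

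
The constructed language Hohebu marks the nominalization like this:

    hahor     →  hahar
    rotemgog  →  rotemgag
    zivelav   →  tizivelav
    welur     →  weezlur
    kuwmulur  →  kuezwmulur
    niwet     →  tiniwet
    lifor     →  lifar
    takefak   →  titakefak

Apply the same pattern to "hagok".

"hagok" has last vowel 'o'. The stems whose last vowel is 'o' (hahor → hahar, rotemgog → rotemgag, lifor → lifar) change the last vowel to 'a'.
So hagok → hagak.

hagak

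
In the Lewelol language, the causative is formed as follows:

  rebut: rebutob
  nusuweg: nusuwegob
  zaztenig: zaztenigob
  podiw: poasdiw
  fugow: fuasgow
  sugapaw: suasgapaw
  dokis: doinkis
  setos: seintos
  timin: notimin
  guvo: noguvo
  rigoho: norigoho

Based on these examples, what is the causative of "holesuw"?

hoaslesuw

"holesuw" ends in -w. The stems ending in -w (podiw → poasdiw, fugow → fuasgow, sugapaw → suasgapaw) insert -as- after the first vowel.
So holesuw → hoaslesuw.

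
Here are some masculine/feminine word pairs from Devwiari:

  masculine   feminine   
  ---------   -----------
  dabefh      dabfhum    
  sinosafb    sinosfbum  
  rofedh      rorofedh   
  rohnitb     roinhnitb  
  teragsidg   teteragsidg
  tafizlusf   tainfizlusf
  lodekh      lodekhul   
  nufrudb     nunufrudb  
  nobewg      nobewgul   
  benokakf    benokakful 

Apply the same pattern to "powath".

poinwath

rofedh and dabefh both end in -h yet inflect differently (rorofedh, dabfhum), so the final letter is not what conditions the rule; the second-to-last letter is.
"powath" has second-to-last letter 't'. The one such stem in the data (rohnitb → roinhnitb) inserts -in- after the first vowel (as does tafizlusf), so the same rule applies.
The other patterns: stems whose second-to-last letter is 'd' repeat the first consonant+vowel as a prefix; stems whose second-to-last letter is 'f' delete the last vowel and add -um; stems whose second-to-last letter is 'k' or 'w' add -ul.
So powath → poinwath.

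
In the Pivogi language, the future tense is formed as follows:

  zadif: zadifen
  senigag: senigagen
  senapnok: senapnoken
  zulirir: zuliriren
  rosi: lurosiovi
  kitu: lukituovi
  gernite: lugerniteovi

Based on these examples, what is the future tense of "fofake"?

"fofake" ends in a vowel. The stems ending in a vowel (rosi → lurosiovi, kitu → lukituovi, gernite → lugerniteovi) add lu- … -ovi around the stem.
So fofake → lufofakeovi.

lufofakeovi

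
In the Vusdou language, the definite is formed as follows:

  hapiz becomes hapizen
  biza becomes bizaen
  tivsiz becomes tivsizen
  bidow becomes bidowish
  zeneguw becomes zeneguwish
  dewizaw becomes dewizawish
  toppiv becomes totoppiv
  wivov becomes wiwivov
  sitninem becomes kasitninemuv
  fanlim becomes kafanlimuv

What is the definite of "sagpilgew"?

biza and dewizaw both have last vowel 'a' yet inflect differently (bizaen, dewizawish), so the last vowel is not what conditions the rule; the final letter is.
"sagpilgew" ends in -w. The stems ending in -w (bidow → bidowish, zeneguw → zeneguwish, dewizaw → dewizawish) add -ish.
The other patterns: stems ending in -a or -z add -en; stems ending in -v repeat the first consonant+vowel as a prefix; stems ending in -m add ka- … -uv around the stem.
So sagpilgew → sagpilgewish.

sagpilgewish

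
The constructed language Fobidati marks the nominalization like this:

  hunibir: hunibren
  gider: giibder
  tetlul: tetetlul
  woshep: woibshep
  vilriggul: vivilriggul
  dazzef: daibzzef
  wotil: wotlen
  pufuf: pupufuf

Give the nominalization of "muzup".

mumuzup

"muzup" has last vowel 'u'. The stems whose last vowel is 'u' (pufuf → pupufuf, vilriggul → vivilriggul, tetlul → tetetlul) repeat the first consonant+vowel as a prefix.
The other patterns: stems whose last vowel is 'e' insert -ib- after the first vowel; stems whose last vowel is 'i' delete the last vowel and add -en.
So muzup → mumuzup.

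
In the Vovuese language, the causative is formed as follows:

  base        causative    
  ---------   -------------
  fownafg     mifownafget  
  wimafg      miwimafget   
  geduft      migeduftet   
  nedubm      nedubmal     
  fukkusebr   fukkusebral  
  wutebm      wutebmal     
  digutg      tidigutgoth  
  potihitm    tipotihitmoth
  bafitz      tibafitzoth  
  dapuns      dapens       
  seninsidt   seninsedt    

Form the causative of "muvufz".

fownafg and digutg both end in -g yet inflect differently (mifownafget, tidigutgoth), so the final letter is not what conditions the rule; the second-to-last letter is.
"muvufz" has second-to-last letter 'f'. The stems whose second-to-last letter is 'f' (fownafg → mifownafget, wimafg → miwimafget, geduft → migeduftet) add mi- … -et around the stem.
So muvufz → mimuvufzet.

mimuvufzet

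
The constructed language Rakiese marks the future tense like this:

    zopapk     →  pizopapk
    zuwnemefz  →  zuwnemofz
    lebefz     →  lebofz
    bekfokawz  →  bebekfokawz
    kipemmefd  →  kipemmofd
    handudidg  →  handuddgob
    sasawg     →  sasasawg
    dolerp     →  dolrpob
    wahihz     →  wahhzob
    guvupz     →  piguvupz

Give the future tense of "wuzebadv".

wuzebdvob

bekfokawz and lebefz both end in -z yet inflect differently (bebekfokawz, lebofz), so the final letter is not what conditions the rule; the second-to-last letter is.
"wuzebadv" has second-to-last letter 'd'. The one such stem in the data (handudidg → handuddgob) deletes the last vowel and adds -ob (as do dolerp, wahihz), so the same rule applies.
The other patterns: stems whose second-to-last letter is 'w' repeat the first consonant+vowel as a prefix; stems whose second-to-last letter is 'f' change the last vowel to 'o'; stems whose second-to-last letter is 'p' add the prefix pi-.
So wuzebadv → wuzebdvob.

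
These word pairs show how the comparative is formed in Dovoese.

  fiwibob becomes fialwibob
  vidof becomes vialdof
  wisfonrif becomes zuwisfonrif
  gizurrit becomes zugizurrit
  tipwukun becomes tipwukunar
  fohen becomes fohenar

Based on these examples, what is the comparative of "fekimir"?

"fekimir" has last vowel 'i'. The stems whose last vowel is 'i' (wisfonrif → zuwisfonrif, gizurrit → zugizurrit) add the prefix zu-.
The other patterns: stems whose last vowel is 'o' insert -al- after the first vowel; stems whose last vowel is 'e' or 'u' add -ar.
So fekimir → zufekimir.

zufekimir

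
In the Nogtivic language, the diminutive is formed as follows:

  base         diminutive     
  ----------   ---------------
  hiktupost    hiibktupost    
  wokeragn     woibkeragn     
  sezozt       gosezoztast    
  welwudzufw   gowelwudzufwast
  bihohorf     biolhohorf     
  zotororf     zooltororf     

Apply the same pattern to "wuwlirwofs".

"wuwlirwofs" has second-to-last letter 'f'. The one such stem in the data (welwudzufw → gowelwudzufwast) adds go- … -ast around the stem, so the same rule applies.
The other patterns: stems whose second-to-last letter is 'r' insert -ol- after the first vowel; stems whose second-to-last letter is 'g' or 's' insert -ib- after the first vowel.
So wuwlirwofs → gowuwlirwofsast.

gowuwlirwofsast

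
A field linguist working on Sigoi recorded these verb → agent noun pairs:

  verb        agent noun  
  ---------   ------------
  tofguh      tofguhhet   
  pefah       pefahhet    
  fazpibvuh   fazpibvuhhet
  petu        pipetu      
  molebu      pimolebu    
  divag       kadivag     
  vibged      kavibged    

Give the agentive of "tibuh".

tofguh and petu both have last vowel 'u' yet inflect differently (tofguhhet, pipetu), so the last vowel is not what conditions the rule; the final letter is.
"tibuh" ends in -h. The stems ending in -h (tofguh → tofguhhet, pefah → pefahhet, fazpibvuh → fazpibvuhhet) double the final consonant and add -et.
The other patterns: stems ending in -u add the prefix pi-; stems ending in -d or -g add the prefix ka-.
So tibuh → tibuhhet.

tibuhhet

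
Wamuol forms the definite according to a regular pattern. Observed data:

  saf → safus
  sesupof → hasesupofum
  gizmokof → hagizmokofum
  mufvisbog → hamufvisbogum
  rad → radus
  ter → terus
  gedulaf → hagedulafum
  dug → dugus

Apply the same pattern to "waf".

wafus

dug and mufvisbog both end in -g yet inflect differently (dugus, hamufvisbogum), so the final letter is not what conditions the rule; the number of vowels is.
"waf" has 1 vowel. The stems with 1 vowel (ter → terus, saf → safus, dug → dugus) add -us.
So waf → wafus.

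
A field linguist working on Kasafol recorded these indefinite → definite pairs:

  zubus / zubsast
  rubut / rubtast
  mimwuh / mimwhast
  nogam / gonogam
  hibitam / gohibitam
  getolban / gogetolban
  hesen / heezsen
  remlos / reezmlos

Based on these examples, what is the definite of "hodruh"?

getolban and hesen both end in -n yet inflect differently (gogetolban, heezsen), so the final letter is not what conditions the rule; the last vowel is.
"hodruh" has last vowel 'u'. The stems whose last vowel is 'u' (zubus → zubsast, rubut → rubtast, mimwuh → mimwhast) delete the last vowel and add -ast.
So hodruh → hodrhast.

hodrhast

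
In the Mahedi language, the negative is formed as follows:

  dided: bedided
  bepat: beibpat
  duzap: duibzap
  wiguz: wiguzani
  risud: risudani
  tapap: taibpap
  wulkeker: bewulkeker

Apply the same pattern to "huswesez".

risud and dided both end in -d yet inflect differently (risudani, bedided), so the final letter is not what conditions the rule; the last vowel is.
"huswesez" has last vowel 'e'. The stems whose last vowel is 'e' (wulkeker → bewulkeker, dided → bedided) add the prefix be-.
The other patterns: stems whose last vowel is 'a' insert -ib- after the first vowel; stems whose last vowel is 'u' add -ani.
So huswesez → behuswesez.

behuswesez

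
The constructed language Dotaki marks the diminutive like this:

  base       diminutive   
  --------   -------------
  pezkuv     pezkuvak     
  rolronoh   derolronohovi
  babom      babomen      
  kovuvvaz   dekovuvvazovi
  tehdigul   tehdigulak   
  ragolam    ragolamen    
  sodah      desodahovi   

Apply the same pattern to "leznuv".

kovuvvaz and ragolam both have last vowel 'a' yet inflect differently (dekovuvvazovi, ragolamen), so the last vowel is not what conditions the rule; the final letter is.
"leznuv" ends in -v. The one such stem in the data (pezkuv → pezkuvak) adds -ak, so the same rule applies.
The other patterns: stems ending in -h or -z add de- … -ovi around the stem; stems ending in -m add -en.
So leznuv → leznuvak.

leznuvak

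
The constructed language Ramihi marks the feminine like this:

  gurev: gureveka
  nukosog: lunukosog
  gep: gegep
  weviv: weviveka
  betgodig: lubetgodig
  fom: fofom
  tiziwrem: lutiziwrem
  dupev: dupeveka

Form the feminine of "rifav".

rifaveka

fom and tiziwrem both end in -m yet inflect differently (fofom, lutiziwrem), so the final letter is not what conditions the rule; the number of vowels is.
"rifav" has 2 vowels. The stems with 2 vowels (weviv → weviveka, dupev → dupeveka, gurev → gureveka) add -eka.
The other patterns: stems with 1 vowel repeat the first consonant+vowel as a prefix; stems with 3 vowels add the prefix lu-.
So rifav → rifaveka.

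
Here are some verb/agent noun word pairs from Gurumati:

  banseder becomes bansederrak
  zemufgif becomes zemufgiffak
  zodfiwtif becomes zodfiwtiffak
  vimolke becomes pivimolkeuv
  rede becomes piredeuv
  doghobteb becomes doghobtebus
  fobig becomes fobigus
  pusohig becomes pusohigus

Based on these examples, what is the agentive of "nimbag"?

banseder and vimolke both have last vowel 'e' yet inflect differently (bansederrak, pivimolkeuv), so the last vowel is not what conditions the rule; the final letter is.
"nimbag" ends in -g. The stems ending in -g (fobig → fobigus, pusohig → pusohigus) add -us.
So nimbag → nimbagus.

nimbagus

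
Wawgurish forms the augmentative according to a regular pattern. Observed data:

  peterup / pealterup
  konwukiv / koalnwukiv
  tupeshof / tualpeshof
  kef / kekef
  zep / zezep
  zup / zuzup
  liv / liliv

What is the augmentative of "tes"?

tetes

tupeshof and kef both end in -f yet inflect differently (tualpeshof, kekef), so the final letter is not what conditions the rule; the number of vowels is.
"tes" has 1 vowel. The stems with 1 vowel (kef → kekef, zep → zezep, zup → zuzup) repeat the first consonant+vowel as a prefix.
So tes → tetes.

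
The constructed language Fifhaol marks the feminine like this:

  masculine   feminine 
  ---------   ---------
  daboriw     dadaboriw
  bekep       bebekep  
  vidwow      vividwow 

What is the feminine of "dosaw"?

dodosaw

Every pair shown (daboriw → dadaboriw, bekep → bebekep, vidwow → vividwow) follows the same rule: repeat the first consonant+vowel as a prefix.
So dosaw → dodosaw.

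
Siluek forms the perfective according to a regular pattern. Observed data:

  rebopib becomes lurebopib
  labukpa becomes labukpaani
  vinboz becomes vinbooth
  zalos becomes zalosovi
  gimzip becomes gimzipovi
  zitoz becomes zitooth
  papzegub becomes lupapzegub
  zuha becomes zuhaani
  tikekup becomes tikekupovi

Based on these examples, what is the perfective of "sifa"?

papzegub and tikekup both have last vowel 'u' yet inflect differently (lupapzegub, tikekupovi), so the last vowel is not what conditions the rule; the final letter is.
"sifa" ends in -a. The stems ending in -a (labukpa → labukpaani, zuha → zuhaani) add -ani.
The other patterns: stems ending in -b add the prefix lu-; stems ending in -z drop the final letter and add -oth; stems ending in -p or -s add -ovi.
So sifa → sifaani.

sifaani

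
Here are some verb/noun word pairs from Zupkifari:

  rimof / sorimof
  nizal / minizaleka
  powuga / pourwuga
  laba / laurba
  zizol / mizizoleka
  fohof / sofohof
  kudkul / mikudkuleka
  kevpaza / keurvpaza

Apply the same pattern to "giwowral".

migiwowraleka

laba and nizal both have last vowel 'a' yet inflect differently (laurba, minizaleka), so the last vowel is not what conditions the rule; the final letter is.
"giwowral" ends in -l. The stems ending in -l (kudkul → mikudkuleka, nizal → minizaleka, zizol → mizizoleka) add mi- … -eka around the stem.
The other patterns: stems ending in -a insert -ur- after the first vowel; stems ending in -f add the prefix so-.
So giwowral → migiwowraleka.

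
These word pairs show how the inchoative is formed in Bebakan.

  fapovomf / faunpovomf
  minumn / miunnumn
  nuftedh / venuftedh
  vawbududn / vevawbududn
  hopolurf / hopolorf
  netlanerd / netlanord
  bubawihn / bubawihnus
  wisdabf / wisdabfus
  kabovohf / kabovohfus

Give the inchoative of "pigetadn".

vepigetadn

"pigetadn" has second-to-last letter 'd'. The stems whose second-to-last letter is 'd' (nuftedh → venuftedh, vawbududn → vevawbududn) add the prefix ve-.
So pigetadn → vepigetadn.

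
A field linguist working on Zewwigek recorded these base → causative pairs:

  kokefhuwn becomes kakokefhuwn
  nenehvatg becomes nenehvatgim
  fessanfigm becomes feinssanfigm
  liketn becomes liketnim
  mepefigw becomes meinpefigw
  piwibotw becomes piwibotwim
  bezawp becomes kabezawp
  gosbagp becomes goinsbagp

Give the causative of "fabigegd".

fainbigegd

mepefigw and piwibotw both end in -w yet inflect differently (meinpefigw, piwibotwim), so the final letter is not what conditions the rule; the second-to-last letter is.
"fabigegd" has second-to-last letter 'g'. The stems whose second-to-last letter is 'g' (mepefigw → meinpefigw, gosbagp → goinsbagp, fessanfigm → feinssanfigm) insert -in- after the first vowel.
The other patterns: stems whose second-to-last letter is 't' add -im; stems whose second-to-last letter is 'w' add the prefix ka-.
So fabigegd → fainbigegd.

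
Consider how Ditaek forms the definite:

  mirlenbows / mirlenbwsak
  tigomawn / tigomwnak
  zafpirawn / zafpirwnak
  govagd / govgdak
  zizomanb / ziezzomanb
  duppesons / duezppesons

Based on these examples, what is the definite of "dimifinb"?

diezmifinb

duppesons and mirlenbows both end in -s yet inflect differently (duezppesons, mirlenbwsak), so the final letter is not what conditions the rule; the second-to-last letter is.
"dimifinb" has second-to-last letter 'n'. The stems whose second-to-last letter is 'n' (zizomanb → ziezzomanb, duppesons → duezppesons) insert -ez- after the first vowel.
The other pattern: stems whose second-to-last letter is 'g' or 'w' delete the last vowel and add -ak.
So dimifinb → diezmifinb.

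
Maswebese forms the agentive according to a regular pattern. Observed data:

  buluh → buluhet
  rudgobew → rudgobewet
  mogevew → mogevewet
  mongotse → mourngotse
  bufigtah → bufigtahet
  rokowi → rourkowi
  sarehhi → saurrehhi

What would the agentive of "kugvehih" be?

kugvehihet

rudgobew and mongotse both have last vowel 'e' yet inflect differently (rudgobewet, mourngotse), so the last vowel is not what conditions the rule; whether the stem ends in a vowel or a consonant is.
"kugvehih" ends in a consonant. The stems ending in a consonant (rudgobew → rudgobewet, mogevew → mogevewet, buluh → buluhet) add -et.
So kugvehih → kugvehihet.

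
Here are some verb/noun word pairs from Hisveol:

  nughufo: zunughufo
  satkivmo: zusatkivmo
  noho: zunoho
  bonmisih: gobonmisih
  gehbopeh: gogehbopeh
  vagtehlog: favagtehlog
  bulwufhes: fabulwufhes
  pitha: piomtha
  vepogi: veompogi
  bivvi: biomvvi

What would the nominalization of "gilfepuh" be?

gogilfepuh

nughufo and vagtehlog both have last vowel 'o' yet inflect differently (zunughufo, favagtehlog), so the last vowel is not what conditions the rule; the final letter is.
"gilfepuh" ends in -h. The stems ending in -h (bonmisih → gobonmisih, gehbopeh → gogehbopeh) add the prefix go-.
The other patterns: stems ending in -o add the prefix zu-; stems ending in -g or -s add the prefix fa-; stems ending in -a or -i insert -om- after the first vowel.
So gilfepuh → gogilfepuh.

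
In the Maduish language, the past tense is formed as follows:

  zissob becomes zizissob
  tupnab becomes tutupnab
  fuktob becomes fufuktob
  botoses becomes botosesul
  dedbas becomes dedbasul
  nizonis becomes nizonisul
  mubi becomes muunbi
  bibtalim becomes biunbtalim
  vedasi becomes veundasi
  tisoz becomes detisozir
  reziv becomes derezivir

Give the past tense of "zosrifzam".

zounsrifzam

tupnab and dedbas both have last vowel 'a' yet inflect differently (tutupnab, dedbasul), so the last vowel is not what conditions the rule; the final letter is.
"zosrifzam" ends in -m. The one such stem in the data (bibtalim → biunbtalim) inserts -un- after the first vowel (as do mubi, vedasi), so the same rule applies.
So zosrifzam → zounsrifzam.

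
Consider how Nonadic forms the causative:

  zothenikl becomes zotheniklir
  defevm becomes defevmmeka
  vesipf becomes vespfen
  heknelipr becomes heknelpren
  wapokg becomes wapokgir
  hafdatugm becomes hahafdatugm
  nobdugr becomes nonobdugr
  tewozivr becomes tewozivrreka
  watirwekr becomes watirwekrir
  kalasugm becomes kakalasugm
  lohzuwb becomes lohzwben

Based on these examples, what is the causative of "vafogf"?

vavafogf

tewozivr and watirwekr both end in -r yet inflect differently (tewozivrreka, watirwekrir), so the final letter is not what conditions the rule; the second-to-last letter is.
"vafogf" has second-to-last letter 'g'. The stems whose second-to-last letter is 'g' (kalasugm → kakalasugm, hafdatugm → hahafdatugm, nobdugr → nonobdugr) repeat the first consonant+vowel as a prefix.
So vafogf → vavafogf.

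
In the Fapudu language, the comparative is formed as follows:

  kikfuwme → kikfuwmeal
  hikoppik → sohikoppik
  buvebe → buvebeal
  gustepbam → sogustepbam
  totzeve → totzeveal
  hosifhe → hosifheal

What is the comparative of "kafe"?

hosifhe and hikoppik both begin with h- yet inflect differently (hosifheal, sohikoppik), so the first letter is not what conditions the rule; the final letter is.
"kafe" ends in -e. The stems ending in -e (kikfuwme → kikfuwmeal, hosifhe → hosifheal, totzeve → totzeveal) add -al.
So kafe → kafeal.

kafeal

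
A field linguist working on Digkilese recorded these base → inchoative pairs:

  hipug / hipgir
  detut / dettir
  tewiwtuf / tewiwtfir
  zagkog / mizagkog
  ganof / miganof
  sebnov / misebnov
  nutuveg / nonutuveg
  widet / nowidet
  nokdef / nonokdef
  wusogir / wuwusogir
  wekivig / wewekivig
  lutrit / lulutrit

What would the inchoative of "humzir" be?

huhumzir

"humzir" has last vowel 'i'. The stems whose last vowel is 'i' (wusogir → wuwusogir, wekivig → wewekivig, lutrit → lulutrit) repeat the first consonant+vowel as a prefix.
So humzir → huhumzir.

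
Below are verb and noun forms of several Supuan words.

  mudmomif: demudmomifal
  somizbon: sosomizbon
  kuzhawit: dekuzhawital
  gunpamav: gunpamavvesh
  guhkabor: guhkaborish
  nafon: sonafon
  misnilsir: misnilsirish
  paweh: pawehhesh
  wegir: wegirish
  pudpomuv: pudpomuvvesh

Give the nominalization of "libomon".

wegir and mudmomif both have last vowel 'i' yet inflect differently (wegirish, demudmomifal), so the last vowel is not what conditions the rule; the final letter is.
"libomon" ends in -n. The stems ending in -n (somizbon → sosomizbon, nafon → sonafon) add the prefix so-.
The other patterns: stems ending in -r add -ish; stems ending in -f or -t add de- … -al around the stem; stems ending in -h or -v double the final consonant and add -esh.
So libomon → solibomon.

solibomon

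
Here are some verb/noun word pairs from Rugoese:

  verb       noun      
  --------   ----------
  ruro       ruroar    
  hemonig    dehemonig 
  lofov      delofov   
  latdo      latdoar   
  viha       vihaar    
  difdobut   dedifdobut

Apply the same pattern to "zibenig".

"zibenig" ends in a consonant. The stems ending in a consonant (lofov → delofov, hemonig → dehemonig, difdobut → dedifdobut) add the prefix de-.
The other pattern: stems ending in a vowel add -ar.
So zibenig → dezibenig.

dezibenig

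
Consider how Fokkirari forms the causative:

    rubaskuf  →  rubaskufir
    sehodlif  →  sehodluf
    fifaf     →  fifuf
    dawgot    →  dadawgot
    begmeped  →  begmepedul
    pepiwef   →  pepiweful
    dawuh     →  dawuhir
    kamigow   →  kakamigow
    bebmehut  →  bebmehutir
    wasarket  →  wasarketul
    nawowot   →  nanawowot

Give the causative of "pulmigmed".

pulmigmedul

bebmehut and dawgot both end in -t yet inflect differently (bebmehutir, dadawgot), so the final letter is not what conditions the rule; the last vowel is.
"pulmigmed" has last vowel 'e'. The stems whose last vowel is 'e' (wasarket → wasarketul, pepiwef → pepiweful, begmeped → begmepedul) add -ul.
So pulmigmed → pulmigmedul.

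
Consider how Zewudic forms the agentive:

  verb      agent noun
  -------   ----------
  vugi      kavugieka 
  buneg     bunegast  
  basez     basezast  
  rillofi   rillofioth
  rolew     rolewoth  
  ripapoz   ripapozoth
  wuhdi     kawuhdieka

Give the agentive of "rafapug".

rafapugoth

ripapoz and basez both end in -z yet inflect differently (ripapozoth, basezast), so the final letter is not what conditions the rule; the first letter is.
"rafapug" begins with r-. The stems beginning with r- (rillofi → rillofioth, ripapoz → ripapozoth, rolew → rolewoth) add -oth.
The other patterns: stems beginning with b- add -ast; stems beginning with v- or w- add ka- … -eka around the stem.
So rafapug → rafapugoth.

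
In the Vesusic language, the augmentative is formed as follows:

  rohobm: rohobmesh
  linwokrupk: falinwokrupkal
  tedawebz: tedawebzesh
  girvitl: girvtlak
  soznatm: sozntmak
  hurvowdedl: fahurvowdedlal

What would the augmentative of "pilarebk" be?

pilarebkesh

soznatm and rohobm both end in -m yet inflect differently (sozntmak, rohobmesh), so the final letter is not what conditions the rule; the second-to-last letter is.
"pilarebk" has second-to-last letter 'b'. The stems whose second-to-last letter is 'b' (tedawebz → tedawebzesh, rohobm → rohobmesh) add -esh.
So pilarebk → pilarebkesh.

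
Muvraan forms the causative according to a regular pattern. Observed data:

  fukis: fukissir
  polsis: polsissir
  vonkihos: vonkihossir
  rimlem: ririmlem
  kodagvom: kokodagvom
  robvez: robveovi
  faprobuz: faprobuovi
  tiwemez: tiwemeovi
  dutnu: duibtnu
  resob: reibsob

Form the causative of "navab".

vonkihos and kodagvom both have last vowel 'o' yet inflect differently (vonkihossir, kokodagvom), so the last vowel is not what conditions the rule; the final letter is.
"navab" ends in -b. The one such stem in the data (resob → reibsob) inserts -ib- after the first vowel (as does dutnu), so the same rule applies.
The other patterns: stems ending in -s double the final consonant and add -ir; stems ending in -m repeat the first consonant+vowel as a prefix; stems ending in -z drop the final letter and add -ovi.
So navab → naibvab.

naibvab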